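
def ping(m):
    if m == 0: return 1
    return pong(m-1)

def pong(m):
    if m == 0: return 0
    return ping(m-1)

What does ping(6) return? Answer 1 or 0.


ping(6) = pong(5)
pong(5) = ping(4)
ping(4) = pong(3)
pong(3) = ping(2)
ping(2) = pong(1)
pong(1) = ping(0)
ping(0) = 1  (base case)
Result: 1

1


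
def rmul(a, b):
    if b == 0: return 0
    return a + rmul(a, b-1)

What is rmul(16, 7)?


rmul(16, 7) = 16 + rmul(16, 6)
rmul(16, 6) = 16 + rmul(16, 5)
rmul(16, 5) = 16 + rmul(16, 4)
rmul(16, 4) = 16 + rmul(16, 3)
rmul(16, 3) = 16 + rmul(16, 2)
rmul(16, 2) = 16 + rmul(16, 1)
rmul(16, 1) = 16 + rmul(16, 0)
rmul(16, 0) = 0  (base case)
Total: 16 + 16 + 16 + 16 + 16 + 16 + 16 + 0 = 112

112


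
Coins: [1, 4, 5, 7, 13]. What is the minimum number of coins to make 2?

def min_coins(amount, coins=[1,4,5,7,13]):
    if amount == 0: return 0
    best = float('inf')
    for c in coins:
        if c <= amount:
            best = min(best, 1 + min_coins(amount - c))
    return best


Building up with DP:
min_coins(0) = 0
min_coins(1) = min(1+min_coins(0)=1+0=1) = 1
min_coins(2) = min(1+min_coins(1)=1+1=2) = 2

2


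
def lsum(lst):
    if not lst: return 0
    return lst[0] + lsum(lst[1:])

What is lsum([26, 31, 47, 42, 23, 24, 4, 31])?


lsum([26, 31, 47, 42, 23, 24, 4, 31]) = 26 + lsum([31, 47, 42, 23, 24, 4, 31])
lsum([31, 47, 42, 23, 24, 4, 31]) = 31 + lsum([47, 42, 23, 24, 4, 31])
lsum([47, 42, 23, 24, 4, 31]) = 47 + lsum([42, 23, 24, 4, 31])
lsum([42, 23, 24, 4, 31]) = 42 + lsum([23, 24, 4, 31])
lsum([23, 24, 4, 31]) = 23 + lsum([24, 4, 31])
lsum([24, 4, 31]) = 24 + lsum([4, 31])
lsum([4, 31]) = 4 + lsum([31])
lsum([31]) = 31 + lsum([])
lsum([]) = 0  (base case)
Total: 26 + 31 + 47 + 42 + 23 + 24 + 4 + 31 + 0 = 228

228


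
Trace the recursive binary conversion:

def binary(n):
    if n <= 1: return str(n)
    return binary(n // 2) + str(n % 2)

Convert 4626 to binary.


binary(4626) = binary(2313) + '0'
binary(2313) = binary(1156) + '1'
binary(1156) = binary(578) + '0'
binary(578) = binary(289) + '0'
binary(289) = binary(144) + '1'
binary(144) = binary(72) + '0'
binary(72) = binary(36) + '0'
binary(36) = binary(18) + '0'
binary(18) = binary(9) + '0'
binary(9) = binary(4) + '1'
binary(4) = binary(2) + '0'
binary(2) = binary(1) + '0'
binary(1) = '1'  (base case)
Concatenating: '1' + '0' + '0' + '1' + '0' + '0' + '0' + '0' + '1' + '0' + '0' + '1' + '0' = '1001000010010'

1001000010010


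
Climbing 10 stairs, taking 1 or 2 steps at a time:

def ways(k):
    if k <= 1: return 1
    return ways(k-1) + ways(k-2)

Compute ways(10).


Building up from base cases:
ways(0) = 1
ways(1) = 1
ways(2) = ways(1) + ways(0) = 1 + 1 = 2
ways(3) = ways(2) + ways(1) = 2 + 1 = 3
ways(4) = ways(3) + ways(2) = 3 + 2 = 5
ways(5) = ways(4) + ways(3) = 5 + 3 = 8
ways(6) = ways(5) + ways(4) = 8 + 5 = 13
ways(7) = ways(6) + ways(5) = 13 + 8 = 21
ways(8) = ways(7) + ways(6) = 21 + 13 = 34
ways(9) = ways(8) + ways(7) = 34 + 21 = 55
ways(10) = ways(9) + ways(8) = 55 + 34 = 89

89


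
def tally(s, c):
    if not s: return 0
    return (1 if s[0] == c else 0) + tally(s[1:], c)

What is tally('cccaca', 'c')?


s[0]='c' == 'c' -> 1
s[0]='c' == 'c' -> 1
s[0]='c' == 'c' -> 1
s[0]='a' != 'c' -> 0
s[0]='c' == 'c' -> 1
s[0]='a' != 'c' -> 0
Sum: 1 + 1 + 1 + 0 + 1 + 0 = 4

4


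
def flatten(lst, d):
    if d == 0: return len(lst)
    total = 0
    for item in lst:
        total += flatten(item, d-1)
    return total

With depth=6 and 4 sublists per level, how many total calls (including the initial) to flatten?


At depth 0 (root): 1 call
At depth 1: each of 1 parents calls flatten on 4 children = 4 calls
At depth 2: each of 4 parents calls flatten on 4 children = 16 calls
At depth 3: each of 16 parents calls flatten on 4 children = 64 calls
At depth 4: each of 64 parents calls flatten on 4 children = 256 calls
At depth 5: each of 256 parents calls flatten on 4 children = 1024 calls
At depth 6: each of 1024 parents calls flatten on 4 children = 4096 calls
Total: 1 + 4 + 16 + 64 + 256 + 1024 + 4096 = 5461

5461


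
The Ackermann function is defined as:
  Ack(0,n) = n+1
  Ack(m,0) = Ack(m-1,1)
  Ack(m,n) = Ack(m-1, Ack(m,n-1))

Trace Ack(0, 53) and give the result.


Ack(0, 53) = 54
Result: Ack(0, 53) = 54

54


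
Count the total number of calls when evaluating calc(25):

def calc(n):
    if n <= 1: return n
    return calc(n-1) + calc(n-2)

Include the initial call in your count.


Let C(n) = total calls for calc(n)
C(0) = 1, C(1) = 1
C(2) = 1 + C(1) + C(0) = 1 + 1 + 1 = 3
C(3) = 1 + C(2) + C(1) = 1 + 3 + 1 = 5
C(4) = 1 + C(3) + C(2) = 1 + 5 + 3 = 9
C(5) = 1 + C(4) + C(3) = 1 + 9 + 5 = 15
C(6) = 1 + C(5) + C(4) = 1 + 15 + 9 = 25
C(7) = 1 + C(6) + C(5) = 1 + 25 + 15 = 41
C(8) = 1 + C(7) + C(6) = 1 + 41 + 25 = 67
C(9) = 1 + C(8) + C(7) = 1 + 67 + 41 = 109
C(10) = 1 + C(9) + C(8) = 1 + 109 + 67 = 177
C(11) = 1 + C(10) + C(9) = 1 + 177 + 109 = 287
C(12) = 1 + C(11) + C(10) = 1 + 287 + 177 = 465
C(13) = 1 + C(12) + C(11) = 1 + 465 + 287 = 753
C(14) = 1 + C(13) + C(12) = 1 + 753 + 465 = 1219
C(15) = 1 + C(14) + C(13) = 1 + 1219 + 753 = 1973
C(16) = 1 + C(15) + C(14) = 1 + 1973 + 1219 = 3193
C(17) = 1 + C(16) + C(15) = 1 + 3193 + 1973 = 5167
C(18) = 1 + C(17) + C(16) = 1 + 5167 + 3193 = 8361
C(19) = 1 + C(18) + C(17) = 1 + 8361 + 5167 = 13529
C(20) = 1 + C(19) + C(18) = 1 + 13529 + 8361 = 21891
C(21) = 1 + C(20) + C(19) = 1 + 21891 + 13529 = 35421
C(22) = 1 + C(21) + C(20) = 1 + 35421 + 21891 = 57313
C(23) = 1 + C(22) + C(21) = 1 + 57313 + 35421 = 92735
C(24) = 1 + C(23) + C(22) = 1 + 92735 + 57313 = 150049
C(25) = 1 + C(24) + C(23) = 1 + 150049 + 92735 = 242785

242785


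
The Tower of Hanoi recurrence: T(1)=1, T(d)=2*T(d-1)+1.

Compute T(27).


T(27) = 2 * T(26) + 1
T(26) = 2 * T(25) + 1
T(25) = 2 * T(24) + 1
T(24) = 2 * T(23) + 1
T(23) = 2 * T(22) + 1
T(22) = 2 * T(21) + 1
T(21) = 2 * T(20) + 1
T(20) = 2 * T(19) + 1
T(19) = 2 * T(18) + 1
T(18) = 2 * T(17) + 1
T(17) = 2 * T(16) + 1
T(16) = 2 * T(15) + 1
T(15) = 2 * T(14) + 1
T(14) = 2 * T(13) + 1
T(13) = 2 * T(12) + 1
T(12) = 2 * T(11) + 1
T(11) = 2 * T(10) + 1
T(10) = 2 * T(9) + 1
T(9) = 2 * T(8) + 1
T(8) = 2 * T(7) + 1
T(7) = 2 * T(6) + 1
T(6) = 2 * T(5) + 1
T(5) = 2 * T(4) + 1
T(4) = 2 * T(3) + 1
T(3) = 2 * T(2) + 1
T(2) = 2 * T(1) + 1
T(1) = 1  (base case)
T(2) = 2 * 1 + 1 = 3
T(3) = 2 * 3 + 1 = 7
T(4) = 2 * 7 + 1 = 15
T(5) = 2 * 15 + 1 = 31
T(6) = 2 * 31 + 1 = 63
T(7) = 2 * 63 + 1 = 127
T(8) = 2 * 127 + 1 = 255
T(9) = 2 * 255 + 1 = 511
T(10) = 2 * 511 + 1 = 1023
T(11) = 2 * 1023 + 1 = 2047
T(12) = 2 * 2047 + 1 = 4095
T(13) = 2 * 4095 + 1 = 8191
T(14) = 2 * 8191 + 1 = 16383
T(15) = 2 * 16383 + 1 = 32767
T(16) = 2 * 32767 + 1 = 65535
T(17) = 2 * 65535 + 1 = 131071
T(18) = 2 * 131071 + 1 = 262143
T(19) = 2 * 262143 + 1 = 524287
T(20) = 2 * 524287 + 1 = 1048575
T(21) = 2 * 1048575 + 1 = 2097151
T(22) = 2 * 2097151 + 1 = 4194303
T(23) = 2 * 4194303 + 1 = 8388607
T(24) = 2 * 8388607 + 1 = 16777215
T(25) = 2 * 16777215 + 1 = 33554431
T(26) = 2 * 33554431 + 1 = 67108863
T(27) = 2 * 67108863 + 1 = 134217727

134217727


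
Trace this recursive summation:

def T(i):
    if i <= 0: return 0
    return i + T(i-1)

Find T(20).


T(20)
= 20 + 19 + 18 + 17 + 16 + 15 + 14 + 13 + 12 + 11 + 10 + 9 + 8 + 7 + 6 + 5 + 4 + 3 + 2 + 1 + T(0)
= 20 + 19 + 18 + 17 + 16 + 15 + 14 + 13 + 12 + 11 + 10 + 9 + 8 + 7 + 6 + 5 + 4 + 3 + 2 + 1 + 0
= 210

210


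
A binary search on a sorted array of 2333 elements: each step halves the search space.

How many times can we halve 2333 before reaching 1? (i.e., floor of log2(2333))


2333 / 2 = 1166
1166 / 2 = 583
583 / 2 = 291
291 / 2 = 145
145 / 2 = 72
72 / 2 = 36
36 / 2 = 18
18 / 2 = 9
9 / 2 = 4
4 / 2 = 2
2 / 2 = 1
Reached 1 after 11 halvings

11


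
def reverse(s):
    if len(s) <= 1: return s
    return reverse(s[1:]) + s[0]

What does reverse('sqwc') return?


reverse('sqwc') = reverse('qwc') + 's'
reverse('qwc') = reverse('wc') + 'q'
reverse('wc') = reverse('c') + 'w'
reverse('c') = 'c'  (base case)
Concatenating: 'c' + 'w' + 'q' + 's' = 'cwqs'

cwqs


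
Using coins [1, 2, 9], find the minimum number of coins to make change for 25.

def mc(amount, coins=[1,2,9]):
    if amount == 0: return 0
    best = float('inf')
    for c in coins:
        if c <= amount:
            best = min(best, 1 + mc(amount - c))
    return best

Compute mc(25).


Building up with DP:
mc(0) = 0
mc(1) = min(1+mc(0)=1+0=1) = 1
mc(2) = min(1+mc(1)=1+1=2, 1+mc(0)=1+0=1) = 1
mc(3) = min(1+mc(2)=1+1=2, 1+mc(1)=1+1=2) = 2
mc(4) = min(1+mc(3)=1+2=3, 1+mc(2)=1+1=2) = 2
mc(5) = min(1+mc(4)=1+2=3, 1+mc(3)=1+2=3) = 3
mc(6) = min(1+mc(5)=1+3=4, 1+mc(4)=1+2=3) = 3
mc(7) = min(1+mc(6)=1+3=4, 1+mc(5)=1+3=4) = 4
mc(8) = min(1+mc(7)=1+4=5, 1+mc(6)=1+3=4) = 4
mc(9) = min(1+mc(8)=1+4=5, 1+mc(7)=1+4=5, 1+mc(0)=1+0=1) = 1
mc(10) = min(1+mc(9)=1+1=2, 1+mc(8)=1+4=5, 1+mc(1)=1+1=2) = 2
mc(11) = min(1+mc(10)=1+2=3, 1+mc(9)=1+1=2, 1+mc(2)=1+1=2) = 2
mc(12) = min(1+mc(11)=1+2=3, 1+mc(10)=1+2=3, 1+mc(3)=1+2=3) = 3
mc(13) = min(1+mc(12)=1+3=4, 1+mc(11)=1+2=3, 1+mc(4)=1+2=3) = 3
mc(14) = min(1+mc(13)=1+3=4, 1+mc(12)=1+3=4, 1+mc(5)=1+3=4) = 4
mc(15) = min(1+mc(14)=1+4=5, 1+mc(13)=1+3=4, 1+mc(6)=1+3=4) = 4
mc(16) = min(1+mc(15)=1+4=5, 1+mc(14)=1+4=5, 1+mc(7)=1+4=5) = 5
mc(17) = min(1+mc(16)=1+5=6, 1+mc(15)=1+4=5, 1+mc(8)=1+4=5) = 5
mc(18) = min(1+mc(17)=1+5=6, 1+mc(16)=1+5=6, 1+mc(9)=1+1=2) = 2
mc(19) = min(1+mc(18)=1+2=3, 1+mc(17)=1+5=6, 1+mc(10)=1+2=3) = 3
mc(20) = min(1+mc(19)=1+3=4, 1+mc(18)=1+2=3, 1+mc(11)=1+2=3) = 3
mc(21) = min(1+mc(20)=1+3=4, 1+mc(19)=1+3=4, 1+mc(12)=1+3=4) = 4
mc(22) = min(1+mc(21)=1+4=5, 1+mc(20)=1+3=4, 1+mc(13)=1+3=4) = 4
mc(23) = min(1+mc(22)=1+4=5, 1+mc(21)=1+4=5, 1+mc(14)=1+4=5) = 5
mc(24) = min(1+mc(23)=1+5=6, 1+mc(22)=1+4=5, 1+mc(15)=1+4=5) = 5
mc(25) = min(1+mc(24)=1+5=6, 1+mc(23)=1+5=6, 1+mc(16)=1+5=6) = 6

6


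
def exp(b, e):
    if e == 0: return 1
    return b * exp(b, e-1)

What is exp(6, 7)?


exp(6, 7)
= 6 * exp(6, 6)
= 6 * 6 * exp(6, 5)
= 6 * 6 * 6 * exp(6, 4)
= 6 * 6 * 6 * 6 * exp(6, 3)
= 6 * 6 * 6 * 6 * 6 * exp(6, 2)
= 6 * 6 * 6 * 6 * 6 * 6 * exp(6, 1)
= 6 * 6 * 6 * 6 * 6 * 6 * 6 * exp(6, 0)
= 6 * 6 * 6 * 6 * 6 * 6 * 6 * 1
= 279936

279936


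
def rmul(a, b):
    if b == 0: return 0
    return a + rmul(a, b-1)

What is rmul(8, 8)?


rmul(8, 8) = 8 + rmul(8, 7)
rmul(8, 7) = 8 + rmul(8, 6)
rmul(8, 6) = 8 + rmul(8, 5)
rmul(8, 5) = 8 + rmul(8, 4)
rmul(8, 4) = 8 + rmul(8, 3)
rmul(8, 3) = 8 + rmul(8, 2)
rmul(8, 2) = 8 + rmul(8, 1)
rmul(8, 1) = 8 + rmul(8, 0)
rmul(8, 0) = 0  (base case)
Total: 8 + 8 + 8 + 8 + 8 + 8 + 8 + 8 + 0 = 64

64


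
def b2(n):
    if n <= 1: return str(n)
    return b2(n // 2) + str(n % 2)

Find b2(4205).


b2(4205) = b2(2102) + '1'
b2(2102) = b2(1051) + '0'
b2(1051) = b2(525) + '1'
b2(525) = b2(262) + '1'
b2(262) = b2(131) + '0'
b2(131) = b2(65) + '1'
b2(65) = b2(32) + '1'
b2(32) = b2(16) + '0'
b2(16) = b2(8) + '0'
b2(8) = b2(4) + '0'
b2(4) = b2(2) + '0'
b2(2) = b2(1) + '0'
b2(1) = '1'  (base case)
Concatenating: '1' + '0' + '0' + '0' + '0' + '0' + '1' + '1' + '0' + '1' + '1' + '0' + '1' = '1000001101101'

1000001101101


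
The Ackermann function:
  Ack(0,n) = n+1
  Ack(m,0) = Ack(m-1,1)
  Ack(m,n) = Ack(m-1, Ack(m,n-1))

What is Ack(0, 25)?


Ack(0, 25) = 26
Result: Ack(0, 25) = 26

26


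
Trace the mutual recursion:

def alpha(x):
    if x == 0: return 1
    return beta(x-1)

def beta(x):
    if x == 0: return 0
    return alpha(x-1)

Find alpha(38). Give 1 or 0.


alpha(38) = beta(37)
beta(37) = alpha(36)
alpha(36) = beta(35)
beta(35) = alpha(34)
alpha(34) = beta(33)
beta(33) = alpha(32)
alpha(32) = beta(31)
beta(31) = alpha(30)
alpha(30) = beta(29)
beta(29) = alpha(28)
alpha(28) = beta(27)
beta(27) = alpha(26)
alpha(26) = beta(25)
beta(25) = alpha(24)
alpha(24) = beta(23)
beta(23) = alpha(22)
alpha(22) = beta(21)
beta(21) = alpha(20)
alpha(20) = beta(19)
beta(19) = alpha(18)
alpha(18) = beta(17)
beta(17) = alpha(16)
alpha(16) = beta(15)
beta(15) = alpha(14)
alpha(14) = beta(13)
beta(13) = alpha(12)
alpha(12) = beta(11)
beta(11) = alpha(10)
alpha(10) = beta(9)
beta(9) = alpha(8)
alpha(8) = beta(7)
beta(7) = alpha(6)
alpha(6) = beta(5)
beta(5) = alpha(4)
alpha(4) = beta(3)
beta(3) = alpha(2)
alpha(2) = beta(1)
beta(1) = alpha(0)
alpha(0) = 1  (base case)
Result: 1

1


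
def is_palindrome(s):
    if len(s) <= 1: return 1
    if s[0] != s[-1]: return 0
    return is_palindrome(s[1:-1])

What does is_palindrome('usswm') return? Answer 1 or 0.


is_palindrome('usswm'): s[0]='u' != s[-1]='m' -> return 0
Result: 0 (not a palindrome)

0


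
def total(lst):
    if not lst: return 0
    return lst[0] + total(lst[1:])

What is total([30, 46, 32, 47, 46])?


total([30, 46, 32, 47, 46]) = 30 + total([46, 32, 47, 46])
total([46, 32, 47, 46]) = 46 + total([32, 47, 46])
total([32, 47, 46]) = 32 + total([47, 46])
total([47, 46]) = 47 + total([46])
total([46]) = 46 + total([])
total([]) = 0  (base case)
Total: 30 + 46 + 32 + 47 + 46 + 0 = 201

201


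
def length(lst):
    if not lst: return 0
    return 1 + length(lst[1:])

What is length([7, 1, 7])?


length([7, 1, 7]) = 1 + length([1, 7])
length([1, 7]) = 1 + length([7])
length([7]) = 1 + length([])
length([]) = 0  (base case)
Unwinding: 1 + 1 + 1 + 0 = 3

3


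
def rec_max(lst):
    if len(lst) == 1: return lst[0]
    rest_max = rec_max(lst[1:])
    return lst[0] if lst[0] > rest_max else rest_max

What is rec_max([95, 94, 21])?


rec_max([95, 94, 21]): compare 95 with rec_max([94, 21])
rec_max([94, 21]): compare 94 with rec_max([21])
rec_max([21]) = 21  (base case)
Compare 94 with 21 -> 94
Compare 95 with 94 -> 95

95


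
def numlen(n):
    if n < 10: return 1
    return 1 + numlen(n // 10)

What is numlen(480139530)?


numlen(480139530) = 1 + numlen(48013953)
numlen(48013953) = 1 + numlen(4801395)
numlen(4801395) = 1 + numlen(480139)
numlen(480139) = 1 + numlen(48013)
numlen(48013) = 1 + numlen(4801)
numlen(4801) = 1 + numlen(480)
numlen(480) = 1 + numlen(48)
numlen(48) = 1 + numlen(4)
numlen(4) = 1  (base case: 4 < 10)
Unwinding: 1 + 1 + 1 + 1 + 1 + 1 + 1 + 1 + 1 = 9

9


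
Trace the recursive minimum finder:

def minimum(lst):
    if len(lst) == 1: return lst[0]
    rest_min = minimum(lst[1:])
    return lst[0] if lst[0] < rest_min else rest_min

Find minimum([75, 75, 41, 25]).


minimum([75, 75, 41, 25]): compare 75 with minimum([75, 41, 25])
minimum([75, 41, 25]): compare 75 with minimum([41, 25])
minimum([41, 25]): compare 41 with minimum([25])
minimum([25]) = 25  (base case)
Compare 41 with 25 -> 25
Compare 75 with 25 -> 25
Compare 75 with 25 -> 25

25


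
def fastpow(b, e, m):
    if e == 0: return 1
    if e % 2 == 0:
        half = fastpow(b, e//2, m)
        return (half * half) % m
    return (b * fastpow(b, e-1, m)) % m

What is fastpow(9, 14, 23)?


fastpow(9, 14, 23): e is even, compute fastpow(9, 7, 23)
  fastpow(9, 7, 23): e is odd, compute fastpow(9, 6, 23)
    fastpow(9, 6, 23): e is even, compute fastpow(9, 3, 23)
      fastpow(9, 3, 23): e is odd, compute fastpow(9, 2, 23)
        fastpow(9, 2, 23): e is even, compute fastpow(9, 1, 23)
          fastpow(9, 1, 23): e is odd, compute fastpow(9, 0, 23)
          fastpow(9, 0, 23) = 1
          (9 * 1) % 23 = 9
        half=9, (9*9) % 23 = 12
      (9 * 12) % 23 = 16
    half=16, (16*16) % 23 = 3
  (9 * 3) % 23 = 4
half=4, (4*4) % 23 = 16

16


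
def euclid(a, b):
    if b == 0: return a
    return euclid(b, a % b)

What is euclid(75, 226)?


euclid(75, 226) = euclid(226, 75)
euclid(226, 75) = euclid(75, 1)
euclid(75, 1) = euclid(1, 0)
euclid(1, 0) = 1  (base case)

1


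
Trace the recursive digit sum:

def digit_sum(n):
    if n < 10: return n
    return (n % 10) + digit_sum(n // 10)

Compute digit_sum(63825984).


digit_sum(63825984) = 4 + digit_sum(6382598)
digit_sum(6382598) = 8 + digit_sum(638259)
digit_sum(638259) = 9 + digit_sum(63825)
digit_sum(63825) = 5 + digit_sum(6382)
digit_sum(6382) = 2 + digit_sum(638)
digit_sum(638) = 8 + digit_sum(63)
digit_sum(63) = 3 + digit_sum(6)
digit_sum(6) = 6  (base case)
Total: 4 + 8 + 9 + 5 + 2 + 8 + 3 + 6 = 45

45


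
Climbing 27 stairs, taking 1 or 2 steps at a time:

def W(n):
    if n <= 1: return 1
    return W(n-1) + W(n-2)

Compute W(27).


Building up from base cases:
W(0) = 1
W(1) = 1
W(2) = W(1) + W(0) = 1 + 1 = 2
W(3) = W(2) + W(1) = 2 + 1 = 3
W(4) = W(3) + W(2) = 3 + 2 = 5
W(5) = W(4) + W(3) = 5 + 3 = 8
W(6) = W(5) + W(4) = 8 + 5 = 13
W(7) = W(6) + W(5) = 13 + 8 = 21
W(8) = W(7) + W(6) = 21 + 13 = 34
W(9) = W(8) + W(7) = 34 + 21 = 55
W(10) = W(9) + W(8) = 55 + 34 = 89
W(11) = W(10) + W(9) = 89 + 55 = 144
W(12) = W(11) + W(10) = 144 + 89 = 233
W(13) = W(12) + W(11) = 233 + 144 = 377
W(14) = W(13) + W(12) = 377 + 233 = 610
W(15) = W(14) + W(13) = 610 + 377 = 987
W(16) = W(15) + W(14) = 987 + 610 = 1597
W(17) = W(16) + W(15) = 1597 + 987 = 2584
W(18) = W(17) + W(16) = 2584 + 1597 = 4181
W(19) = W(18) + W(17) = 4181 + 2584 = 6765
W(20) = W(19) + W(18) = 6765 + 4181 = 10946
W(21) = W(20) + W(19) = 10946 + 6765 = 17711
W(22) = W(21) + W(20) = 17711 + 10946 = 28657
W(23) = W(22) + W(21) = 28657 + 17711 = 46368
W(24) = W(23) + W(22) = 46368 + 28657 = 75025
W(25) = W(24) + W(23) = 75025 + 46368 = 121393
W(26) = W(25) + W(24) = 121393 + 75025 = 196418
W(27) = W(26) + W(25) = 196418 + 121393 = 317811

317811


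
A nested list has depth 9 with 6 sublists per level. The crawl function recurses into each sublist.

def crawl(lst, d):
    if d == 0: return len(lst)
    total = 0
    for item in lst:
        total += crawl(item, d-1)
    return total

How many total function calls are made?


At depth 0 (root): 1 call
At depth 1: each of 1 parents calls crawl on 6 children = 6 calls
At depth 2: each of 6 parents calls crawl on 6 children = 36 calls
At depth 3: each of 36 parents calls crawl on 6 children = 216 calls
At depth 4: each of 216 parents calls crawl on 6 children = 1296 calls
At depth 5: each of 1296 parents calls crawl on 6 children = 7776 calls
At depth 6: each of 7776 parents calls crawl on 6 children = 46656 calls
At depth 7: each of 46656 parents calls crawl on 6 children = 279936 calls
At depth 8: each of 279936 parents calls crawl on 6 children = 1679616 calls
At depth 9: each of 1679616 parents calls crawl on 6 children = 10077696 calls
Total: 1 + 6 + 36 + 216 + 1296 + 7776 + 46656 + 279936 + 1679616 + 10077696 = 12093235

12093235


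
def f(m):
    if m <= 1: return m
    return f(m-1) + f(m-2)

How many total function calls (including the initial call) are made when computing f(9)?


Let C(n) = total calls for f(n)
C(0) = 1, C(1) = 1
C(2) = 1 + C(1) + C(0) = 1 + 1 + 1 = 3
C(3) = 1 + C(2) + C(1) = 1 + 3 + 1 = 5
C(4) = 1 + C(3) + C(2) = 1 + 5 + 3 = 9
C(5) = 1 + C(4) + C(3) = 1 + 9 + 5 = 15
C(6) = 1 + C(5) + C(4) = 1 + 15 + 9 = 25
C(7) = 1 + C(6) + C(5) = 1 + 25 + 15 = 41
C(8) = 1 + C(7) + C(6) = 1 + 41 + 25 = 67
C(9) = 1 + C(8) + C(7) = 1 + 67 + 41 = 109

109


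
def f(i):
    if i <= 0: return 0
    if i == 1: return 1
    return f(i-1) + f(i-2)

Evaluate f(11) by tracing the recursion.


Computing f(11) bottom-up:
f(0) = 0
f(1) = 1
f(2) = f(1) + f(0) = 1 + 0 = 1
f(3) = f(2) + f(1) = 1 + 1 = 2
f(4) = f(3) + f(2) = 2 + 1 = 3
f(5) = f(4) + f(3) = 3 + 2 = 5
f(6) = f(5) + f(4) = 5 + 3 = 8
f(7) = f(6) + f(5) = 8 + 5 = 13
f(8) = f(7) + f(6) = 13 + 8 = 21
f(9) = f(8) + f(7) = 21 + 13 = 34
f(10) = f(9) + f(8) = 34 + 21 = 55
f(11) = f(10) + f(9) = 55 + 34 = 89

89


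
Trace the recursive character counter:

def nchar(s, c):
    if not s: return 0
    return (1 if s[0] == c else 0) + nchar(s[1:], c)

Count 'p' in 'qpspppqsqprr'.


s[0]='q' != 'p' -> 0
s[0]='p' == 'p' -> 1
s[0]='s' != 'p' -> 0
s[0]='p' == 'p' -> 1
s[0]='p' == 'p' -> 1
s[0]='p' == 'p' -> 1
s[0]='q' != 'p' -> 0
s[0]='s' != 'p' -> 0
s[0]='q' != 'p' -> 0
s[0]='p' == 'p' -> 1
s[0]='r' != 'p' -> 0
s[0]='r' != 'p' -> 0
Sum: 0 + 1 + 0 + 1 + 1 + 1 + 0 + 0 + 0 + 1 + 0 + 0 = 5

5


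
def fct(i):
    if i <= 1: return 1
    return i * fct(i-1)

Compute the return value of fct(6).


fct(6)
= 6 * fct(5)
= 6 * 5 * fct(4)
= 6 * 5 * 4 * fct(3)
= 6 * 5 * 4 * 3 * fct(2)
= 6 * 5 * 4 * 3 * 2 * fct(1)
= 6 * 5 * 4 * 3 * 2 * 1
= 720

720


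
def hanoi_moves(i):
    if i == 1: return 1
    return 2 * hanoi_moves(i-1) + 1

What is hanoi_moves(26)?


hanoi_moves(26) = 2 * hanoi_moves(25) + 1
hanoi_moves(25) = 2 * hanoi_moves(24) + 1
hanoi_moves(24) = 2 * hanoi_moves(23) + 1
hanoi_moves(23) = 2 * hanoi_moves(22) + 1
hanoi_moves(22) = 2 * hanoi_moves(21) + 1
hanoi_moves(21) = 2 * hanoi_moves(20) + 1
hanoi_moves(20) = 2 * hanoi_moves(19) + 1
hanoi_moves(19) = 2 * hanoi_moves(18) + 1
hanoi_moves(18) = 2 * hanoi_moves(17) + 1
hanoi_moves(17) = 2 * hanoi_moves(16) + 1
hanoi_moves(16) = 2 * hanoi_moves(15) + 1
hanoi_moves(15) = 2 * hanoi_moves(14) + 1
hanoi_moves(14) = 2 * hanoi_moves(13) + 1
hanoi_moves(13) = 2 * hanoi_moves(12) + 1
hanoi_moves(12) = 2 * hanoi_moves(11) + 1
hanoi_moves(11) = 2 * hanoi_moves(10) + 1
hanoi_moves(10) = 2 * hanoi_moves(9) + 1
hanoi_moves(9) = 2 * hanoi_moves(8) + 1
hanoi_moves(8) = 2 * hanoi_moves(7) + 1
hanoi_moves(7) = 2 * hanoi_moves(6) + 1
hanoi_moves(6) = 2 * hanoi_moves(5) + 1
hanoi_moves(5) = 2 * hanoi_moves(4) + 1
hanoi_moves(4) = 2 * hanoi_moves(3) + 1
hanoi_moves(3) = 2 * hanoi_moves(2) + 1
hanoi_moves(2) = 2 * hanoi_moves(1) + 1
hanoi_moves(1) = 1  (base case)
hanoi_moves(2) = 2 * 1 + 1 = 3
hanoi_moves(3) = 2 * 3 + 1 = 7
hanoi_moves(4) = 2 * 7 + 1 = 15
hanoi_moves(5) = 2 * 15 + 1 = 31
hanoi_moves(6) = 2 * 31 + 1 = 63
hanoi_moves(7) = 2 * 63 + 1 = 127
hanoi_moves(8) = 2 * 127 + 1 = 255
hanoi_moves(9) = 2 * 255 + 1 = 511
hanoi_moves(10) = 2 * 511 + 1 = 1023
hanoi_moves(11) = 2 * 1023 + 1 = 2047
hanoi_moves(12) = 2 * 2047 + 1 = 4095
hanoi_moves(13) = 2 * 4095 + 1 = 8191
hanoi_moves(14) = 2 * 8191 + 1 = 16383
hanoi_moves(15) = 2 * 16383 + 1 = 32767
hanoi_moves(16) = 2 * 32767 + 1 = 65535
hanoi_moves(17) = 2 * 65535 + 1 = 131071
hanoi_moves(18) = 2 * 131071 + 1 = 262143
hanoi_moves(19) = 2 * 262143 + 1 = 524287
hanoi_moves(20) = 2 * 524287 + 1 = 1048575
hanoi_moves(21) = 2 * 1048575 + 1 = 2097151
hanoi_moves(22) = 2 * 2097151 + 1 = 4194303
hanoi_moves(23) = 2 * 4194303 + 1 = 8388607
hanoi_moves(24) = 2 * 8388607 + 1 = 16777215
hanoi_moves(25) = 2 * 16777215 + 1 = 33554431
hanoi_moves(26) = 2 * 33554431 + 1 = 67108863

67108863


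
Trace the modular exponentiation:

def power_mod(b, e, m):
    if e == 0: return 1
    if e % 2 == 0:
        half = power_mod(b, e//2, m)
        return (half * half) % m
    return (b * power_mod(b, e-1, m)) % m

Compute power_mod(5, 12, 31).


power_mod(5, 12, 31): e is even, compute power_mod(5, 6, 31)
  power_mod(5, 6, 31): e is even, compute power_mod(5, 3, 31)
    power_mod(5, 3, 31): e is odd, compute power_mod(5, 2, 31)
      power_mod(5, 2, 31): e is even, compute power_mod(5, 1, 31)
        power_mod(5, 1, 31): e is odd, compute power_mod(5, 0, 31)
          power_mod(5, 0, 31) = 1
        (5 * 1) % 31 = 5
      half=5, (5*5) % 31 = 25
    (5 * 25) % 31 = 1
  half=1, (1*1) % 31 = 1
half=1, (1*1) % 31 = 1

1


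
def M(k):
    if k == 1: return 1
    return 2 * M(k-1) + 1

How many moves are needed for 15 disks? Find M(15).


M(15) = 2 * M(14) + 1
M(14) = 2 * M(13) + 1
M(13) = 2 * M(12) + 1
M(12) = 2 * M(11) + 1
M(11) = 2 * M(10) + 1
M(10) = 2 * M(9) + 1
M(9) = 2 * M(8) + 1
M(8) = 2 * M(7) + 1
M(7) = 2 * M(6) + 1
M(6) = 2 * M(5) + 1
M(5) = 2 * M(4) + 1
M(4) = 2 * M(3) + 1
M(3) = 2 * M(2) + 1
M(2) = 2 * M(1) + 1
M(1) = 1  (base case)
M(2) = 2 * 1 + 1 = 3
M(3) = 2 * 3 + 1 = 7
M(4) = 2 * 7 + 1 = 15
M(5) = 2 * 15 + 1 = 31
M(6) = 2 * 31 + 1 = 63
M(7) = 2 * 63 + 1 = 127
M(8) = 2 * 127 + 1 = 255
M(9) = 2 * 255 + 1 = 511
M(10) = 2 * 511 + 1 = 1023
M(11) = 2 * 1023 + 1 = 2047
M(12) = 2 * 2047 + 1 = 4095
M(13) = 2 * 4095 + 1 = 8191
M(14) = 2 * 8191 + 1 = 16383
M(15) = 2 * 16383 + 1 = 32767

32767


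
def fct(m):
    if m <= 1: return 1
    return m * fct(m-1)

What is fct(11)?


fct(11)
= 11 * fct(10)
= 11 * 10 * fct(9)
= 11 * 10 * 9 * fct(8)
= 11 * 10 * 9 * 8 * fct(7)
= 11 * 10 * 9 * 8 * 7 * fct(6)
= 11 * 10 * 9 * 8 * 7 * 6 * fct(5)
= 11 * 10 * 9 * 8 * 7 * 6 * 5 * fct(4)
= 11 * 10 * 9 * 8 * 7 * 6 * 5 * 4 * fct(3)
= 11 * 10 * 9 * 8 * 7 * 6 * 5 * 4 * 3 * fct(2)
= 11 * 10 * 9 * 8 * 7 * 6 * 5 * 4 * 3 * 2 * fct(1)
= 11 * 10 * 9 * 8 * 7 * 6 * 5 * 4 * 3 * 2 * 1
= 39916800

39916800


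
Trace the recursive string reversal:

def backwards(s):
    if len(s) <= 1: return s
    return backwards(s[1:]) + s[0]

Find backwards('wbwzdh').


backwards('wbwzdh') = backwards('bwzdh') + 'w'
backwards('bwzdh') = backwards('wzdh') + 'b'
backwards('wzdh') = backwards('zdh') + 'w'
backwards('zdh') = backwards('dh') + 'z'
backwards('dh') = backwards('h') + 'd'
backwards('h') = 'h'  (base case)
Concatenating: 'h' + 'd' + 'z' + 'w' + 'b' + 'w' = 'hdzwbw'

hdzwbw


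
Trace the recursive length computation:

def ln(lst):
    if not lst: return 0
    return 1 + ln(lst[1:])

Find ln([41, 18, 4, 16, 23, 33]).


ln([41, 18, 4, 16, 23, 33]) = 1 + ln([18, 4, 16, 23, 33])
ln([18, 4, 16, 23, 33]) = 1 + ln([4, 16, 23, 33])
ln([4, 16, 23, 33]) = 1 + ln([16, 23, 33])
ln([16, 23, 33]) = 1 + ln([23, 33])
ln([23, 33]) = 1 + ln([33])
ln([33]) = 1 + ln([])
ln([]) = 0  (base case)
Unwinding: 1 + 1 + 1 + 1 + 1 + 1 + 0 = 6

6


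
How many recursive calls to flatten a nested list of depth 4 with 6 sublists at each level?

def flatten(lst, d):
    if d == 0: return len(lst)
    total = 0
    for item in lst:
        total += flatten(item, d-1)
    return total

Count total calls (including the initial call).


At depth 0 (root): 1 call
At depth 1: each of 1 parents calls flatten on 6 children = 6 calls
At depth 2: each of 6 parents calls flatten on 6 children = 36 calls
At depth 3: each of 36 parents calls flatten on 6 children = 216 calls
At depth 4: each of 216 parents calls flatten on 6 children = 1296 calls
Total: 1 + 6 + 36 + 216 + 1296 = 1555

1555


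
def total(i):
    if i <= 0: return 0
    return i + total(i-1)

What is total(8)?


total(8)
= 8 + 7 + 6 + 5 + 4 + 3 + 2 + 1 + total(0)
= 8 + 7 + 6 + 5 + 4 + 3 + 2 + 1 + 0
= 36

36


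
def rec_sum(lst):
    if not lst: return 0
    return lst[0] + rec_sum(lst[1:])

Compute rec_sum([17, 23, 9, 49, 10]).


rec_sum([17, 23, 9, 49, 10]) = 17 + rec_sum([23, 9, 49, 10])
rec_sum([23, 9, 49, 10]) = 23 + rec_sum([9, 49, 10])
rec_sum([9, 49, 10]) = 9 + rec_sum([49, 10])
rec_sum([49, 10]) = 49 + rec_sum([10])
rec_sum([10]) = 10 + rec_sum([])
rec_sum([]) = 0  (base case)
Total: 17 + 23 + 9 + 49 + 10 + 0 = 108

108


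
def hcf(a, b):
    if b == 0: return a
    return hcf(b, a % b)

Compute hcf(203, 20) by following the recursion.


hcf(203, 20) = hcf(20, 3)
hcf(20, 3) = hcf(3, 2)
hcf(3, 2) = hcf(2, 1)
hcf(2, 1) = hcf(1, 0)
hcf(1, 0) = 1  (base case)

1


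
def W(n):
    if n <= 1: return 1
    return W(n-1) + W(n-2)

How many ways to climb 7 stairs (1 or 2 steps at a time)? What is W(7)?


Building up from base cases:
W(0) = 1
W(1) = 1
W(2) = W(1) + W(0) = 1 + 1 = 2
W(3) = W(2) + W(1) = 2 + 1 = 3
W(4) = W(3) + W(2) = 3 + 2 = 5
W(5) = W(4) + W(3) = 5 + 3 = 8
W(6) = W(5) + W(4) = 8 + 5 = 13
W(7) = W(6) + W(5) = 13 + 8 = 21

21


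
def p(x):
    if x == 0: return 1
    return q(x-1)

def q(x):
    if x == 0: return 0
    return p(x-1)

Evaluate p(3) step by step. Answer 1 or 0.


p(3) = q(2)
q(2) = p(1)
p(1) = q(0)
q(0) = 0  (base case)
Result: 0

0


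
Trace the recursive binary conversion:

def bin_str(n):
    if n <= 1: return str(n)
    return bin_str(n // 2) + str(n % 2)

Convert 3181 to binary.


bin_str(3181) = bin_str(1590) + '1'
bin_str(1590) = bin_str(795) + '0'
bin_str(795) = bin_str(397) + '1'
bin_str(397) = bin_str(198) + '1'
bin_str(198) = bin_str(99) + '0'
bin_str(99) = bin_str(49) + '1'
bin_str(49) = bin_str(24) + '1'
bin_str(24) = bin_str(12) + '0'
bin_str(12) = bin_str(6) + '0'
bin_str(6) = bin_str(3) + '0'
bin_str(3) = bin_str(1) + '1'
bin_str(1) = '1'  (base case)
Concatenating: '1' + '1' + '0' + '0' + '0' + '1' + '1' + '0' + '1' + '1' + '0' + '1' = '110001101101'

110001101101


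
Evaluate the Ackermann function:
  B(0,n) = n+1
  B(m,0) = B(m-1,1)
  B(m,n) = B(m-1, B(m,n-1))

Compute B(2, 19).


B(2, 19) = B(1, B(2, 18))
  B(2, 18) = B(1, B(2, 17))
    B(2, 17) = B(1, B(2, 16))
      B(2, 16) = B(1, B(2, 15))
        B(2, 15) = B(1, B(2, 14))
          B(2, 14) = B(1, B(2, 13))
          B(2, 13) = B(1, B(2, 12))
          B(2, 12) = B(1, B(2, 11))
          B(2, 11) = B(1, B(2, 10))
          B(2, 10) = B(1, B(2, 9))
          B(2, 9) = B(1, B(2, 8))
          B(2, 8) = B(1, B(2, 7))
          B(2, 7) = B(1, B(2, 6))
          B(2, 6) = B(1, B(2, 5))
          B(2, 5) = B(1, B(2, 4))
          B(2, 4) = B(1, B(2, 3))
          B(2, 3) = B(1, B(2, 2))
          B(2, 2) = B(1, B(2, 1))
          B(2, 1) = B(1, B(2, 0))
          B(2, 0) = B(1, 1)
          B(1, 1) = B(0, B(1, 0))
          B(1, 0) = B(0, 1)
          B(0, 1) = 2
            = B(0, 2)
          B(0, 2) = 3
... (trace truncated)
Result: B(2, 19) = 41

41


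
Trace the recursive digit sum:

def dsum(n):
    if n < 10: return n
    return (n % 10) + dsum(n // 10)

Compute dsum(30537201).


dsum(30537201) = 1 + dsum(3053720)
dsum(3053720) = 0 + dsum(305372)
dsum(305372) = 2 + dsum(30537)
dsum(30537) = 7 + dsum(3053)
dsum(3053) = 3 + dsum(305)
dsum(305) = 5 + dsum(30)
dsum(30) = 0 + dsum(3)
dsum(3) = 3  (base case)
Total: 1 + 0 + 2 + 7 + 3 + 5 + 0 + 3 = 21

21


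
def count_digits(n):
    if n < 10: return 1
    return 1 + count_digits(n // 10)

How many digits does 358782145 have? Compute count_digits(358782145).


count_digits(358782145) = 1 + count_digits(35878214)
count_digits(35878214) = 1 + count_digits(3587821)
count_digits(3587821) = 1 + count_digits(358782)
count_digits(358782) = 1 + count_digits(35878)
count_digits(35878) = 1 + count_digits(3587)
count_digits(3587) = 1 + count_digits(358)
count_digits(358) = 1 + count_digits(35)
count_digits(35) = 1 + count_digits(3)
count_digits(3) = 1  (base case: 3 < 10)
Unwinding: 1 + 1 + 1 + 1 + 1 + 1 + 1 + 1 + 1 = 9

9


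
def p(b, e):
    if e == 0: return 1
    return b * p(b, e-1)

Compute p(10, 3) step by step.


p(10, 3)
= 10 * p(10, 2)
= 10 * 10 * p(10, 1)
= 10 * 10 * 10 * p(10, 0)
= 10 * 10 * 10 * 1
= 1000

1000


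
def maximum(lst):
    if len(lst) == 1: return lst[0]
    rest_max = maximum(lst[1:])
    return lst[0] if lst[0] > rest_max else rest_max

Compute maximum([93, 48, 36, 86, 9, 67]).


maximum([93, 48, 36, 86, 9, 67]): compare 93 with maximum([48, 36, 86, 9, 67])
maximum([48, 36, 86, 9, 67]): compare 48 with maximum([36, 86, 9, 67])
maximum([36, 86, 9, 67]): compare 36 with maximum([86, 9, 67])
maximum([86, 9, 67]): compare 86 with maximum([9, 67])
maximum([9, 67]): compare 9 with maximum([67])
maximum([67]) = 67  (base case)
Compare 9 with 67 -> 67
Compare 86 with 67 -> 86
Compare 36 with 86 -> 86
Compare 48 with 86 -> 86
Compare 93 with 86 -> 93

93


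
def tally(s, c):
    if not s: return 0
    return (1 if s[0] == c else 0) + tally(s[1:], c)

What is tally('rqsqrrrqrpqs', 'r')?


s[0]='r' == 'r' -> 1
s[0]='q' != 'r' -> 0
s[0]='s' != 'r' -> 0
s[0]='q' != 'r' -> 0
s[0]='r' == 'r' -> 1
s[0]='r' == 'r' -> 1
s[0]='r' == 'r' -> 1
s[0]='q' != 'r' -> 0
s[0]='r' == 'r' -> 1
s[0]='p' != 'r' -> 0
s[0]='q' != 'r' -> 0
s[0]='s' != 'r' -> 0
Sum: 1 + 0 + 0 + 0 + 1 + 1 + 1 + 0 + 1 + 0 + 0 + 0 = 5

5


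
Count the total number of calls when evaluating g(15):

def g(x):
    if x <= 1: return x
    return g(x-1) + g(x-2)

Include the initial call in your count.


Let C(n) = total calls for g(n)
C(0) = 1, C(1) = 1
C(2) = 1 + C(1) + C(0) = 1 + 1 + 1 = 3
C(3) = 1 + C(2) + C(1) = 1 + 3 + 1 = 5
C(4) = 1 + C(3) + C(2) = 1 + 5 + 3 = 9
C(5) = 1 + C(4) + C(3) = 1 + 9 + 5 = 15
C(6) = 1 + C(5) + C(4) = 1 + 15 + 9 = 25
C(7) = 1 + C(6) + C(5) = 1 + 25 + 15 = 41
C(8) = 1 + C(7) + C(6) = 1 + 41 + 25 = 67
C(9) = 1 + C(8) + C(7) = 1 + 67 + 41 = 109
C(10) = 1 + C(9) + C(8) = 1 + 109 + 67 = 177
C(11) = 1 + C(10) + C(9) = 1 + 177 + 109 = 287
C(12) = 1 + C(11) + C(10) = 1 + 287 + 177 = 465
C(13) = 1 + C(12) + C(11) = 1 + 465 + 287 = 753
C(14) = 1 + C(13) + C(12) = 1 + 753 + 465 = 1219
C(15) = 1 + C(14) + C(13) = 1 + 1219 + 753 = 1973

1973


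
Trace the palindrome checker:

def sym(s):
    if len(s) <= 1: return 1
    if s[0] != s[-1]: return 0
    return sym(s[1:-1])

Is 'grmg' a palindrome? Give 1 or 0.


sym('grmg'): s[0]='g' == s[-1]='g' -> check sym('rm')
sym('rm'): s[0]='r' != s[-1]='m' -> return 0
Result: 0 (not a palindrome)

0


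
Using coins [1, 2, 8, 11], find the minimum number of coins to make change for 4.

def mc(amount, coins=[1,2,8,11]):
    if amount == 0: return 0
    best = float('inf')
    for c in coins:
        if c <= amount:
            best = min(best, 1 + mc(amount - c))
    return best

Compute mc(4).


Building up with DP:
mc(0) = 0
mc(1) = min(1+mc(0)=1+0=1) = 1
mc(2) = min(1+mc(1)=1+1=2, 1+mc(0)=1+0=1) = 1
mc(3) = min(1+mc(2)=1+1=2, 1+mc(1)=1+1=2) = 2
mc(4) = min(1+mc(3)=1+2=3, 1+mc(2)=1+1=2) = 2

2


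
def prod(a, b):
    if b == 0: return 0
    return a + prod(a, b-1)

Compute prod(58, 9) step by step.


prod(58, 9) = 58 + prod(58, 8)
prod(58, 8) = 58 + prod(58, 7)
prod(58, 7) = 58 + prod(58, 6)
prod(58, 6) = 58 + prod(58, 5)
prod(58, 5) = 58 + prod(58, 4)
prod(58, 4) = 58 + prod(58, 3)
prod(58, 3) = 58 + prod(58, 2)
prod(58, 2) = 58 + prod(58, 1)
prod(58, 1) = 58 + prod(58, 0)
prod(58, 0) = 0  (base case)
Total: 58 + 58 + 58 + 58 + 58 + 58 + 58 + 58 + 58 + 0 = 522

522


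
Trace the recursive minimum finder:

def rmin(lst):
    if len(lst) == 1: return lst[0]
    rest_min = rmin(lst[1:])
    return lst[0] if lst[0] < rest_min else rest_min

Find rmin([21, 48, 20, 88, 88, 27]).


rmin([21, 48, 20, 88, 88, 27]): compare 21 with rmin([48, 20, 88, 88, 27])
rmin([48, 20, 88, 88, 27]): compare 48 with rmin([20, 88, 88, 27])
rmin([20, 88, 88, 27]): compare 20 with rmin([88, 88, 27])
rmin([88, 88, 27]): compare 88 with rmin([88, 27])
rmin([88, 27]): compare 88 with rmin([27])
rmin([27]) = 27  (base case)
Compare 88 with 27 -> 27
Compare 88 with 27 -> 27
Compare 20 with 27 -> 20
Compare 48 with 20 -> 20
Compare 21 with 20 -> 20

20


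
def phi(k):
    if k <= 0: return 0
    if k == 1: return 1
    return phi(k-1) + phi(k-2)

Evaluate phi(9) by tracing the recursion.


Computing phi(9) bottom-up:
phi(0) = 0
phi(1) = 1
phi(2) = phi(1) + phi(0) = 1 + 0 = 1
phi(3) = phi(2) + phi(1) = 1 + 1 = 2
phi(4) = phi(3) + phi(2) = 2 + 1 = 3
phi(5) = phi(4) + phi(3) = 3 + 2 = 5
phi(6) = phi(5) + phi(4) = 5 + 3 = 8
phi(7) = phi(6) + phi(5) = 8 + 5 = 13
phi(8) = phi(7) + phi(6) = 13 + 8 = 21
phi(9) = phi(8) + phi(7) = 21 + 13 = 34

34


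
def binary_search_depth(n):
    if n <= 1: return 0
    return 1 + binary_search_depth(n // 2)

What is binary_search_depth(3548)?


3548 / 2 = 1774
1774 / 2 = 887
887 / 2 = 443
443 / 2 = 221
221 / 2 = 110
110 / 2 = 55
55 / 2 = 27
27 / 2 = 13
13 / 2 = 6
6 / 2 = 3
3 / 2 = 1
Reached 1 after 11 halvings

11


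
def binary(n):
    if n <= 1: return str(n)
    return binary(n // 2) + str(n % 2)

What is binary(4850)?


binary(4850) = binary(2425) + '0'
binary(2425) = binary(1212) + '1'
binary(1212) = binary(606) + '0'
binary(606) = binary(303) + '0'
binary(303) = binary(151) + '1'
binary(151) = binary(75) + '1'
binary(75) = binary(37) + '1'
binary(37) = binary(18) + '1'
binary(18) = binary(9) + '0'
binary(9) = binary(4) + '1'
binary(4) = binary(2) + '0'
binary(2) = binary(1) + '0'
binary(1) = '1'  (base case)
Concatenating: '1' + '0' + '0' + '1' + '0' + '1' + '1' + '1' + '1' + '0' + '0' + '1' + '0' = '1001011110010'

1001011110010


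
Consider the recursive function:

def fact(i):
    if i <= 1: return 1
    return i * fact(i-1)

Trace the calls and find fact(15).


fact(15)
= 15 * fact(14)
= 15 * 14 * fact(13)
= 15 * 14 * 13 * fact(12)
= 15 * 14 * 13 * 12 * fact(11)
= 15 * 14 * 13 * 12 * 11 * fact(10)
= 15 * 14 * 13 * 12 * 11 * 10 * fact(9)
= 15 * 14 * 13 * 12 * 11 * 10 * 9 * fact(8)
= 15 * 14 * 13 * 12 * 11 * 10 * 9 * 8 * fact(7)
= 15 * 14 * 13 * 12 * 11 * 10 * 9 * 8 * 7 * fact(6)
= 15 * 14 * 13 * 12 * 11 * 10 * 9 * 8 * 7 * 6 * fact(5)
= 15 * 14 * 13 * 12 * 11 * 10 * 9 * 8 * 7 * 6 * 5 * fact(4)
= 15 * 14 * 13 * 12 * 11 * 10 * 9 * 8 * 7 * 6 * 5 * 4 * fact(3)
= 15 * 14 * 13 * 12 * 11 * 10 * 9 * 8 * 7 * 6 * 5 * 4 * 3 * fact(2)
= 15 * 14 * 13 * 12 * 11 * 10 * 9 * 8 * 7 * 6 * 5 * 4 * 3 * 2 * fact(1)
= 15 * 14 * 13 * 12 * 11 * 10 * 9 * 8 * 7 * 6 * 5 * 4 * 3 * 2 * 1
= 1307674368000

1307674368000


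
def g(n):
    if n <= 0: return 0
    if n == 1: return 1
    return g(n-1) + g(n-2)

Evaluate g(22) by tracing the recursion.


Computing g(22) bottom-up:
g(0) = 0
g(1) = 1
g(2) = g(1) + g(0) = 1 + 0 = 1
g(3) = g(2) + g(1) = 1 + 1 = 2
g(4) = g(3) + g(2) = 2 + 1 = 3
g(5) = g(4) + g(3) = 3 + 2 = 5
g(6) = g(5) + g(4) = 5 + 3 = 8
g(7) = g(6) + g(5) = 8 + 5 = 13
g(8) = g(7) + g(6) = 13 + 8 = 21
g(9) = g(8) + g(7) = 21 + 13 = 34
g(10) = g(9) + g(8) = 34 + 21 = 55
g(11) = g(10) + g(9) = 55 + 34 = 89
g(12) = g(11) + g(10) = 89 + 55 = 144
g(13) = g(12) + g(11) = 144 + 89 = 233
g(14) = g(13) + g(12) = 233 + 144 = 377
g(15) = g(14) + g(13) = 377 + 233 = 610
g(16) = g(15) + g(14) = 610 + 377 = 987
g(17) = g(16) + g(15) = 987 + 610 = 1597
g(18) = g(17) + g(16) = 1597 + 987 = 2584
g(19) = g(18) + g(17) = 2584 + 1597 = 4181
g(20) = g(19) + g(18) = 4181 + 2584 = 6765
g(21) = g(20) + g(19) = 6765 + 4181 = 10946
g(22) = g(21) + g(20) = 10946 + 6765 = 17711

17711


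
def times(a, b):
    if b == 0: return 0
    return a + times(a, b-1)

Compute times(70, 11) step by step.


times(70, 11) = 70 + times(70, 10)
times(70, 10) = 70 + times(70, 9)
times(70, 9) = 70 + times(70, 8)
times(70, 8) = 70 + times(70, 7)
times(70, 7) = 70 + times(70, 6)
times(70, 6) = 70 + times(70, 5)
times(70, 5) = 70 + times(70, 4)
times(70, 4) = 70 + times(70, 3)
times(70, 3) = 70 + times(70, 2)
times(70, 2) = 70 + times(70, 1)
times(70, 1) = 70 + times(70, 0)
times(70, 0) = 0  (base case)
Total: 70 + 70 + 70 + 70 + 70 + 70 + 70 + 70 + 70 + 70 + 70 + 0 = 770

770


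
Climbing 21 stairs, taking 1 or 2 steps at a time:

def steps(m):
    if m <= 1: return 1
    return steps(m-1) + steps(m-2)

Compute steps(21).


Building up from base cases:
steps(0) = 1
steps(1) = 1
steps(2) = steps(1) + steps(0) = 1 + 1 = 2
steps(3) = steps(2) + steps(1) = 2 + 1 = 3
steps(4) = steps(3) + steps(2) = 3 + 2 = 5
steps(5) = steps(4) + steps(3) = 5 + 3 = 8
steps(6) = steps(5) + steps(4) = 8 + 5 = 13
steps(7) = steps(6) + steps(5) = 13 + 8 = 21
steps(8) = steps(7) + steps(6) = 21 + 13 = 34
steps(9) = steps(8) + steps(7) = 34 + 21 = 55
steps(10) = steps(9) + steps(8) = 55 + 34 = 89
steps(11) = steps(10) + steps(9) = 89 + 55 = 144
steps(12) = steps(11) + steps(10) = 144 + 89 = 233
steps(13) = steps(12) + steps(11) = 233 + 144 = 377
steps(14) = steps(13) + steps(12) = 377 + 233 = 610
steps(15) = steps(14) + steps(13) = 610 + 377 = 987
steps(16) = steps(15) + steps(14) = 987 + 610 = 1597
steps(17) = steps(16) + steps(15) = 1597 + 987 = 2584
steps(18) = steps(17) + steps(16) = 2584 + 1597 = 4181
steps(19) = steps(18) + steps(17) = 4181 + 2584 = 6765
steps(20) = steps(19) + steps(18) = 6765 + 4181 = 10946
steps(21) = steps(20) + steps(19) = 10946 + 6765 = 17711

17711


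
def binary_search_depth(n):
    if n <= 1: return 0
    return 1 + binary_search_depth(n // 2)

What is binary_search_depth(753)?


753 / 2 = 376
376 / 2 = 188
188 / 2 = 94
94 / 2 = 47
47 / 2 = 23
23 / 2 = 11
11 / 2 = 5
5 / 2 = 2
2 / 2 = 1
Reached 1 after 9 halvings

9


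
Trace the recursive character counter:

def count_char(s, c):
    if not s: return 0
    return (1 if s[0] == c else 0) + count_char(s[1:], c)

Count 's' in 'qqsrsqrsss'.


s[0]='q' != 's' -> 0
s[0]='q' != 's' -> 0
s[0]='s' == 's' -> 1
s[0]='r' != 's' -> 0
s[0]='s' == 's' -> 1
s[0]='q' != 's' -> 0
s[0]='r' != 's' -> 0
s[0]='s' == 's' -> 1
s[0]='s' == 's' -> 1
s[0]='s' == 's' -> 1
Sum: 0 + 0 + 1 + 0 + 1 + 0 + 0 + 1 + 1 + 1 = 5

5


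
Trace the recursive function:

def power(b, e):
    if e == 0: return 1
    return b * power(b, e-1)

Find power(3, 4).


power(3, 4)
= 3 * power(3, 3)
= 3 * 3 * power(3, 2)
= 3 * 3 * 3 * power(3, 1)
= 3 * 3 * 3 * 3 * power(3, 0)
= 3 * 3 * 3 * 3 * 1
= 81

81
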